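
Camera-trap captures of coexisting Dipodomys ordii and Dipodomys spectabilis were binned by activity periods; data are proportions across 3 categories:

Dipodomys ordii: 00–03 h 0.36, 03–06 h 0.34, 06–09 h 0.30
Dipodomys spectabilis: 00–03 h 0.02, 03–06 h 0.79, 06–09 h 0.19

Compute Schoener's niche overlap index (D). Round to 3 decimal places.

0.550

Σ|p₁ᵢ − p₂ᵢ| = 0.34 + 0.45 + 0.11 = 0.90
D = 1 − ½ × 0.90 = 1 − 0.450 = 0.55000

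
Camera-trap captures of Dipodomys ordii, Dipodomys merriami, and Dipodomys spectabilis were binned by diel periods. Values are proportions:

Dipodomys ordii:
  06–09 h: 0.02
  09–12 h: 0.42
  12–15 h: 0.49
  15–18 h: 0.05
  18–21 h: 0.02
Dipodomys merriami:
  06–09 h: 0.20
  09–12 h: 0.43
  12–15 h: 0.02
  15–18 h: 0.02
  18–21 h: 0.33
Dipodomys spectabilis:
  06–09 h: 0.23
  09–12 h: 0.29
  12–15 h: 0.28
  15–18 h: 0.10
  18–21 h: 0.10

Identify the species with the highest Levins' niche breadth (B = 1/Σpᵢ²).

Dipodomys spectabilis

Σp_ordiᵢ² = 0.02² + 0.42² + 0.49² + 0.05² + 0.02² = 0.0004 + 0.1764 + 0.2401 + 0.0025 + 0.0004 = 0.4198
B_ordi = 1 / 0.4198 = 2.3821
Σp_merrᵢ² = 0.20² + 0.43² + 0.02² + 0.02² + 0.33² = 0.0400 + 0.1849 + 0.0004 + 0.0004 + 0.1089 = 0.3346
B_merr = 1 / 0.3346 = 2.9886
Σp_specᵢ² = 0.23² + 0.29² + 0.28² + 0.10² + 0.10² = 0.0529 + 0.0841 + 0.0784 + 0.0100 + 0.0100 = 0.2354
B_spec = 1 / 0.2354 = 4.2481
Highest B → broadest niche (most generalist): Dipodomys spectabilis (B = 4.25).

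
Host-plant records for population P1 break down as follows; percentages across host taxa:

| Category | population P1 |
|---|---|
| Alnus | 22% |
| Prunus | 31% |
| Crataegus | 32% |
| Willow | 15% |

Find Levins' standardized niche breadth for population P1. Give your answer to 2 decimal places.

0.90

Convert percentages to proportions (divide by 100).
Σpᵢ² = 0.22² + 0.31² + 0.32² + 0.15² = 0.0484 + 0.0961 + 0.1024 + 0.0225 = 0.2694
B = 1 / 0.2694 = 3.7120
Bₛ = (B − 1)/(n − 1) = (3.7120 − 1)/(4 − 1) = 2.7120/3 = 0.9040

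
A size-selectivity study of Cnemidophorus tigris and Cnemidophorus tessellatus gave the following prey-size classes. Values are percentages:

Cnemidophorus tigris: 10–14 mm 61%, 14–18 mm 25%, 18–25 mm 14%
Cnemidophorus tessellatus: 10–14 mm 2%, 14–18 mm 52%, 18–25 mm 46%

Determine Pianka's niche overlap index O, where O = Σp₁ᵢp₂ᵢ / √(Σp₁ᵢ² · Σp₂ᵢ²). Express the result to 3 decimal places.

0.441

Convert percentages to proportions (divide by 100).
Σ p₁ᵢp₂ᵢ = 0.0122 + 0.1300 + 0.0644 = 0.2066
Σp_1ᵢ² = 0.61² + 0.25² + 0.14² = 0.3721 + 0.0625 + 0.0196 = 0.4542
Σp_2ᵢ² = 0.02² + 0.52² + 0.46² = 0.0004 + 0.2704 + 0.2116 = 0.4824
O = 0.2066 / √(0.4542 × 0.4824) = 0.2066 / 0.468088 = 0.44137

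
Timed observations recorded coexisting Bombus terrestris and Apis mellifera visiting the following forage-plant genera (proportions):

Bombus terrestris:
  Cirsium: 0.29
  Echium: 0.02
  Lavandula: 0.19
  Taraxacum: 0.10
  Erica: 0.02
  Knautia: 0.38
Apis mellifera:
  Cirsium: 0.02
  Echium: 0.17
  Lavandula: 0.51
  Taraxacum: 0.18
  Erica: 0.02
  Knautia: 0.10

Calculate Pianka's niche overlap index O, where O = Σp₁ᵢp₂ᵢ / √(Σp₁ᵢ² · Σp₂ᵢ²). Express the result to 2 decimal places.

Σ p₁ᵢp₂ᵢ = 0.0058 + 0.0034 + 0.0969 + 0.0180 + 0.0004 + 0.0380 = 0.1625
Σp_1ᵢ² = 0.29² + 0.02² + 0.19² + 0.10² + 0.02² + 0.38² = 0.0841 + 0.0004 + 0.0361 + 0.0100 + 0.0004 + 0.1444 = 0.2754
Σp_2ᵢ² = 0.02² + 0.17² + 0.51² + 0.18² + 0.02² + 0.10² = 0.0004 + 0.0289 + 0.2601 + 0.0324 + 0.0004 + 0.0100 = 0.3322
O = 0.1625 / √(0.2754 × 0.3322) = 0.1625 / 0.30247 = 0.5372

0.54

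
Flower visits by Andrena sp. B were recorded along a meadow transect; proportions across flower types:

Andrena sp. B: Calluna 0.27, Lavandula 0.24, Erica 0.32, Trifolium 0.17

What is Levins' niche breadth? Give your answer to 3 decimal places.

3.820

Σpᵢ² = 0.27² + 0.24² + 0.32² + 0.17² = 0.0729 + 0.0576 + 0.1024 + 0.0289 = 0.2618
B = 1 / 0.2618 = 3.81971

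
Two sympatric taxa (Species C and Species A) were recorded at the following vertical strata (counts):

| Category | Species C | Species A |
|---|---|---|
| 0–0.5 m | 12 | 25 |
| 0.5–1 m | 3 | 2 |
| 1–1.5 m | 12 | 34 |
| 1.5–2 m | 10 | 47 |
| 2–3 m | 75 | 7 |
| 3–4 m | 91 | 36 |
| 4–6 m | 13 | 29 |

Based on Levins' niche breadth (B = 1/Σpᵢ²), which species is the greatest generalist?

Proportions for Species C (n=216): 12/216=0.0556, 3/216=0.0139, 12/216=0.0556, 10/216=0.0463, 75/216=0.3472, 91/216=0.4213, 13/216=0.0602
Proportions for Species A (n=180): 25/180=0.1389, 2/180=0.0111, 34/180=0.1889, 47/180=0.2611, 7/180=0.0389, 36/180=0.2000, 29/180=0.1611
Σp_Cᵢ² = 0.0556² + 0.0139² + 0.0556² + 0.0463² + 0.3472² + 0.4213² + 0.0602² = 0.003091 + 0.000193 + 0.003091 + 0.002144 + 0.120548 + 0.177494 + 0.003624 = 0.310185
B_C = 1 / 0.310185 = 3.2239
Σp_Aᵢ² = 0.1389² + 0.0111² + 0.1889² + 0.2611² + 0.0389² + 0.2000² + 0.1611² = 0.019293 + 0.000123 + 0.035683 + 0.068173 + 0.001513 + 0.040000 + 0.025953 = 0.190738
B_A = 1 / 0.190738 = 5.2428
Highest B → broadest niche (most generalist): Species A (B = 5.24).

Species A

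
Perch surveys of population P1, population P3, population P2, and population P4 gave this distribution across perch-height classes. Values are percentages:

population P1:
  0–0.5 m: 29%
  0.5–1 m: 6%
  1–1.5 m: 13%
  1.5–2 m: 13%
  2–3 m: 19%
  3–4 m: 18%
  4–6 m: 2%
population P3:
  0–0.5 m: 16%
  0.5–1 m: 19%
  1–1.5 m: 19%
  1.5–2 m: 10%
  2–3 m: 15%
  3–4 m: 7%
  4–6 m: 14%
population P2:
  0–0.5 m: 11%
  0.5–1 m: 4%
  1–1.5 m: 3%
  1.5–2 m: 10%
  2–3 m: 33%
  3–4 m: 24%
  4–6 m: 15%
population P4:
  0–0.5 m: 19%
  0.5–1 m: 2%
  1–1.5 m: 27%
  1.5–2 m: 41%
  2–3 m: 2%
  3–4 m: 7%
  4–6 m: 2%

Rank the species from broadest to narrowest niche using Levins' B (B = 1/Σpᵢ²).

population P3 > population P1 > population P2 > population P4

Convert percentages to proportions (divide by 100).
Σp_P1ᵢ² = 0.29² + 0.06² + 0.13² + 0.13² + 0.19² + 0.18² + 0.02² = 0.0841 + 0.0036 + 0.0169 + 0.0169 + 0.0361 + 0.0324 + 0.0004 = 0.1904
B_P1 = 1 / 0.1904 = 5.2521
Σp_P3ᵢ² = 0.16² + 0.19² + 0.19² + 0.10² + 0.15² + 0.07² + 0.14² = 0.0256 + 0.0361 + 0.0361 + 0.0100 + 0.0225 + 0.0049 + 0.0196 = 0.1548
B_P3 = 1 / 0.1548 = 6.4599
Σp_P2ᵢ² = 0.11² + 0.04² + 0.03² + 0.10² + 0.33² + 0.24² + 0.15² = 0.0121 + 0.0016 + 0.0009 + 0.0100 + 0.1089 + 0.0576 + 0.0225 = 0.2136
B_P2 = 1 / 0.2136 = 4.6816
Σp_P4ᵢ² = 0.19² + 0.02² + 0.27² + 0.41² + 0.02² + 0.07² + 0.02² = 0.0361 + 0.0004 + 0.0729 + 0.1681 + 0.0004 + 0.0049 + 0.0004 = 0.2832
B_P4 = 1 / 0.2832 = 3.5311
Ranking by B (broadest → narrowest): population P3 (6.46) > population P1 (5.25) > population P2 (4.68) > population P4 (3.53)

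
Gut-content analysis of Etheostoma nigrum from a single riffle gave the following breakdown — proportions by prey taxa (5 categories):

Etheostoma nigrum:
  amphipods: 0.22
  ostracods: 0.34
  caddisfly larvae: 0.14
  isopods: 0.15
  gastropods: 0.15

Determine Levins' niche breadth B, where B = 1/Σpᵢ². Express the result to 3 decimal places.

Σpᵢ² = 0.22² + 0.34² + 0.14² + 0.15² + 0.15² = 0.0484 + 0.1156 + 0.0196 + 0.0225 + 0.0225 = 0.2286
B = 1 / 0.2286 = 4.37445

4.374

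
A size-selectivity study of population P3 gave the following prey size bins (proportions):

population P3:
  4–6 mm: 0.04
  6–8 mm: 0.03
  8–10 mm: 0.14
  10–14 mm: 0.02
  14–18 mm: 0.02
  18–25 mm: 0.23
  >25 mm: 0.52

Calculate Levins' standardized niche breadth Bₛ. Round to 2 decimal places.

0.31

Σpᵢ² = 0.04² + 0.03² + 0.14² + 0.02² + 0.02² + 0.23² + 0.52² = 0.0016 + 0.0009 + 0.0196 + 0.0004 + 0.0004 + 0.0529 + 0.2704 = 0.3462
B = 1 / 0.3462 = 2.8885
Bₛ = (B − 1)/(n − 1) = (2.8885 − 1)/(7 − 1) = 1.8885/6 = 0.3148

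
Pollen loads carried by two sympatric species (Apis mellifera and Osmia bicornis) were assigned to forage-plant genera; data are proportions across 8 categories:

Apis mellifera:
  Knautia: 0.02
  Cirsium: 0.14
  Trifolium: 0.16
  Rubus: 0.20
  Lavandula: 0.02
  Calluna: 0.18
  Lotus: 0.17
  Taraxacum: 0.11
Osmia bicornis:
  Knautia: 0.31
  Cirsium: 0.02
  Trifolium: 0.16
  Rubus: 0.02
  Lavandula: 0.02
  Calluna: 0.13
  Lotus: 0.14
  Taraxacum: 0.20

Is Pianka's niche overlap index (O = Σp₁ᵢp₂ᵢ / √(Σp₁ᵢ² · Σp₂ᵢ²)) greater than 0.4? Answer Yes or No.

Σ p₁ᵢp₂ᵢ = 0.0062 + 0.0028 + 0.0256 + 0.0040 + 0.0004 + 0.0234 + 0.0238 + 0.0220 = 0.1082
Σp_1ᵢ² = 0.02² + 0.14² + 0.16² + 0.20² + 0.02² + 0.18² + 0.17² + 0.11² = 0.0004 + 0.0196 + 0.0256 + 0.0400 + 0.0004 + 0.0324 + 0.0289 + 0.0121 = 0.1594
Σp_2ᵢ² = 0.31² + 0.02² + 0.16² + 0.02² + 0.02² + 0.13² + 0.14² + 0.20² = 0.0961 + 0.0004 + 0.0256 + 0.0004 + 0.0004 + 0.0169 + 0.0196 + 0.0400 = 0.1994
O = 0.1082 / √(0.1594 × 0.1994) = 0.1082 / 0.17828 = 0.6069
O = 0.6069 > 0.4 → Yes.

Yes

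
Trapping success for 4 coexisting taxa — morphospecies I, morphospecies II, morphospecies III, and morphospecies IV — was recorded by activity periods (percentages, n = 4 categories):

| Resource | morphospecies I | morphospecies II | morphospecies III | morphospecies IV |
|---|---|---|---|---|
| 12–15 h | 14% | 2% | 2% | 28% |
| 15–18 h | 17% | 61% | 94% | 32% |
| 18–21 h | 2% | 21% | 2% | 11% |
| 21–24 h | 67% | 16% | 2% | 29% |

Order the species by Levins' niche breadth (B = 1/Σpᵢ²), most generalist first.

Convert percentages to proportions (divide by 100).
Σp_Iᵢ² = 0.14² + 0.17² + 0.02² + 0.67² = 0.0196 + 0.0289 + 0.0004 + 0.4489 = 0.4978
B_I = 1 / 0.4978 = 2.0088
Σp_IIᵢ² = 0.02² + 0.61² + 0.21² + 0.16² = 0.0004 + 0.3721 + 0.0441 + 0.0256 = 0.4422
B_II = 1 / 0.4422 = 2.2614
Σp_IIIᵢ² = 0.02² + 0.94² + 0.02² + 0.02² = 0.0004 + 0.8836 + 0.0004 + 0.0004 = 0.8848
B_III = 1 / 0.8848 = 1.1302
Σp_IVᵢ² = 0.28² + 0.32² + 0.11² + 0.29² = 0.0784 + 0.1024 + 0.0121 + 0.0841 = 0.2770
B_IV = 1 / 0.2770 = 3.6101
Ranking by B (broadest → narrowest): morphospecies IV (3.61) > morphospecies II (2.26) > morphospecies I (2.01) > morphospecies III (1.13)

morphospecies IV > morphospecies II > morphospecies I > morphospecies III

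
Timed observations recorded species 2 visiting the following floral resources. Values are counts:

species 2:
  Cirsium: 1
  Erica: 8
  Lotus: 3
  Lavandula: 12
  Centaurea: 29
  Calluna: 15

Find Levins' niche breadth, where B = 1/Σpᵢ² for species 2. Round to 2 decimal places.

3.60

Proportions for species 2 (n=68): 1/68=0.0147, 8/68=0.1176, 3/68=0.0441, 12/68=0.1765, 29/68=0.4265, 15/68=0.2206
Σpᵢ² = 0.0147² + 0.1176² + 0.0441² + 0.1765² + 0.4265² + 0.2206² = 0.000216 + 0.013830 + 0.001945 + 0.031152 + 0.181902 + 0.048664 = 0.277709
B = 1 / 0.277709 = 3.6009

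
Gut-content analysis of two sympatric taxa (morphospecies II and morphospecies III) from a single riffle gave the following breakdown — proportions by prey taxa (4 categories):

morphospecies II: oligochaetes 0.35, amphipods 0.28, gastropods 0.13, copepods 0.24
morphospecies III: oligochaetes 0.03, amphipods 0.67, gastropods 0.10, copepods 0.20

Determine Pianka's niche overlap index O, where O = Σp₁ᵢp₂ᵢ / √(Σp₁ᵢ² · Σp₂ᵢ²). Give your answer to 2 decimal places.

0.70

Σ p₁ᵢp₂ᵢ = 0.0105 + 0.1876 + 0.0130 + 0.0480 = 0.2591
Σp_1ᵢ² = 0.35² + 0.28² + 0.13² + 0.24² = 0.1225 + 0.0784 + 0.0169 + 0.0576 = 0.2754
Σp_2ᵢ² = 0.03² + 0.67² + 0.10² + 0.20² = 0.0009 + 0.4489 + 0.0100 + 0.0400 = 0.4998
O = 0.2591 / √(0.2754 × 0.4998) = 0.2591 / 0.37101 = 0.6984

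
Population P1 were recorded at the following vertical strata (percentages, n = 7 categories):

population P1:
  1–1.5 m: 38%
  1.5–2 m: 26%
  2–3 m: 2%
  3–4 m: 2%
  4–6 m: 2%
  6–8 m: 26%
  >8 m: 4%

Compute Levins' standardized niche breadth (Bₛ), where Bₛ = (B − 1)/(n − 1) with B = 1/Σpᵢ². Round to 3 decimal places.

0.424

Convert percentages to proportions (divide by 100).
Σpᵢ² = 0.38² + 0.26² + 0.02² + 0.02² + 0.02² + 0.26² + 0.04² = 0.1444 + 0.0676 + 0.0004 + 0.0004 + 0.0004 + 0.0676 + 0.0016 = 0.2824
B = 1 / 0.2824 = 3.54108
Bₛ = (B − 1)/(n − 1) = (3.54108 − 1)/(7 − 1) = 2.54108/6 = 0.42351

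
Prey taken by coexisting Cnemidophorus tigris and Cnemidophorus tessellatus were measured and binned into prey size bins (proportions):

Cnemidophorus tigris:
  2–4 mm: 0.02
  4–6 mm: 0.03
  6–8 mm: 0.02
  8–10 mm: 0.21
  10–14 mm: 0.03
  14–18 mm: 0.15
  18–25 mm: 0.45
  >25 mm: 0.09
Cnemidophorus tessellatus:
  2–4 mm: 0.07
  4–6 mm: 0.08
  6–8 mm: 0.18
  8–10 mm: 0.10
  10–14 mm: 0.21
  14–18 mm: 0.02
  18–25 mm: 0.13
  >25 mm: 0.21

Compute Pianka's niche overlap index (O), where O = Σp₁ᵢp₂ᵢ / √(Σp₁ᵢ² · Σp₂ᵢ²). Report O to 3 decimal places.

0.545

Σ p₁ᵢp₂ᵢ = 0.0014 + 0.0024 + 0.0036 + 0.0210 + 0.0063 + 0.0030 + 0.0585 + 0.0189 = 0.1151
Σp_1ᵢ² = 0.02² + 0.03² + 0.02² + 0.21² + 0.03² + 0.15² + 0.45² + 0.09² = 0.0004 + 0.0009 + 0.0004 + 0.0441 + 0.0009 + 0.0225 + 0.2025 + 0.0081 = 0.2798
Σp_2ᵢ² = 0.07² + 0.08² + 0.18² + 0.10² + 0.21² + 0.02² + 0.13² + 0.21² = 0.0049 + 0.0064 + 0.0324 + 0.0100 + 0.0441 + 0.0004 + 0.0169 + 0.0441 = 0.1592
O = 0.1151 / √(0.2798 × 0.1592) = 0.1151 / 0.211055 = 0.54536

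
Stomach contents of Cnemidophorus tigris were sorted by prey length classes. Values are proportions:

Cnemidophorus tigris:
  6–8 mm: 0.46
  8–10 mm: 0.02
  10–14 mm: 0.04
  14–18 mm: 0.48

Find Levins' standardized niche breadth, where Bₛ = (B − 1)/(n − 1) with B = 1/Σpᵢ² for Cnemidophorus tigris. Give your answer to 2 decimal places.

Σpᵢ² = 0.46² + 0.02² + 0.04² + 0.48² = 0.2116 + 0.0004 + 0.0016 + 0.2304 = 0.4440
B = 1 / 0.4440 = 2.2523
Bₛ = (B − 1)/(n − 1) = (2.2523 − 1)/(4 − 1) = 1.2523/3 = 0.4174

0.42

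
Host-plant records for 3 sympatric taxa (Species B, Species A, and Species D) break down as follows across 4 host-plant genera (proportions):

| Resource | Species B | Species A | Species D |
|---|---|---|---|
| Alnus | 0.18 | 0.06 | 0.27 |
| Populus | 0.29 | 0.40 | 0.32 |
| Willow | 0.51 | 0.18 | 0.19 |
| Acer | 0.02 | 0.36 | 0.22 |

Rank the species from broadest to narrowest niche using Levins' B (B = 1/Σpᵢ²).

Σp_Bᵢ² = 0.18² + 0.29² + 0.51² + 0.02² = 0.0324 + 0.0841 + 0.2601 + 0.0004 = 0.3770
B_B = 1 / 0.3770 = 2.6525
Σp_Aᵢ² = 0.06² + 0.40² + 0.18² + 0.36² = 0.0036 + 0.1600 + 0.0324 + 0.1296 = 0.3256
B_A = 1 / 0.3256 = 3.0713
Σp_Dᵢ² = 0.27² + 0.32² + 0.19² + 0.22² = 0.0729 + 0.1024 + 0.0361 + 0.0484 = 0.2598
B_D = 1 / 0.2598 = 3.8491
Ranking by B (broadest → narrowest): Species D (3.85) > Species A (3.07) > Species B (2.65)

Species D > Species A > Species B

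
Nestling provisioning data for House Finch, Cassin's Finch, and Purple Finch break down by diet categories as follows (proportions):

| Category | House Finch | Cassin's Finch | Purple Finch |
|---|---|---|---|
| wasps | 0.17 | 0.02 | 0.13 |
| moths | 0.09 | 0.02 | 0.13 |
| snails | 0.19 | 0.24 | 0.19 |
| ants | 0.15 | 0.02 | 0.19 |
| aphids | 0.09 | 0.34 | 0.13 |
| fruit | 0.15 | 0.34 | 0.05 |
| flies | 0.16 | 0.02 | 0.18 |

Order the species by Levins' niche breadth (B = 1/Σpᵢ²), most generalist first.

House Finch > Purple Finch > Cassin's Finch

Σp_Housᵢ² = 0.17² + 0.09² + 0.19² + 0.15² + 0.09² + 0.15² + 0.16² = 0.0289 + 0.0081 + 0.0361 + 0.0225 + 0.0081 + 0.0225 + 0.0256 = 0.1518
B_Hous = 1 / 0.1518 = 6.5876
Σp_Cassᵢ² = 0.02² + 0.02² + 0.24² + 0.02² + 0.34² + 0.34² + 0.02² = 0.0004 + 0.0004 + 0.0576 + 0.0004 + 0.1156 + 0.1156 + 0.0004 = 0.2904
B_Cass = 1 / 0.2904 = 3.4435
Σp_Purpᵢ² = 0.13² + 0.13² + 0.19² + 0.19² + 0.13² + 0.05² + 0.18² = 0.0169 + 0.0169 + 0.0361 + 0.0361 + 0.0169 + 0.0025 + 0.0324 = 0.1578
B_Purp = 1 / 0.1578 = 6.3371
Ranking by B (broadest → narrowest): House Finch (6.59) > Purple Finch (6.34) > Cassin's Finch (3.44)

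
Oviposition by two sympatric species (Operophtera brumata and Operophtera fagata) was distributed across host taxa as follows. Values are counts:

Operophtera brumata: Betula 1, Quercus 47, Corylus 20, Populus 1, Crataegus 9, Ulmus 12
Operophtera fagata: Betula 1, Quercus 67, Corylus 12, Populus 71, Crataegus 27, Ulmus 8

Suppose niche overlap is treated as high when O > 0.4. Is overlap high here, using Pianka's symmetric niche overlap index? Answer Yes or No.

Proportions for Operophtera brumata (n=90): 1/90=0.0111, 47/90=0.5222, 20/90=0.2222, 1/90=0.0111, 9/90=0.1000, 12/90=0.1333
Proportions for Operophtera fagata (n=186): 1/186=0.0054, 67/186=0.3602, 12/186=0.0645, 71/186=0.3817, 27/186=0.1452, 8/186=0.0430
Σ p₁ᵢp₂ᵢ = 0.000060 + 0.188096 + 0.014332 + 0.004237 + 0.014520 + 0.005732 = 0.226977
Σp_1ᵢ² = 0.0111² + 0.5222² + 0.2222² + 0.0111² + 0.1000² + 0.1333² = 0.000123 + 0.272693 + 0.049373 + 0.000123 + 0.010000 + 0.017769 = 0.350081
Σp_2ᵢ² = 0.0054² + 0.3602² + 0.0645² + 0.3817² + 0.1452² + 0.0430² = 0.000029 + 0.129744 + 0.004160 + 0.145695 + 0.021083 + 0.001849 = 0.302560
O = 0.226977 / √(0.350081 × 0.302560) = 0.226977 / 0.3254543 = 0.6974
O = 0.6974 > 0.4 → Yes.

Yes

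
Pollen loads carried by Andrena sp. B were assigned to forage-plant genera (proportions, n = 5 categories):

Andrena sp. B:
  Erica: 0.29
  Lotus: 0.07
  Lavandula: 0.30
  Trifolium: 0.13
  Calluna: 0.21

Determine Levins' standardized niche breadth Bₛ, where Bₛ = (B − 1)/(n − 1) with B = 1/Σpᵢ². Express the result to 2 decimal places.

Σpᵢ² = 0.29² + 0.07² + 0.30² + 0.13² + 0.21² = 0.0841 + 0.0049 + 0.0900 + 0.0169 + 0.0441 = 0.2400
B = 1 / 0.2400 = 4.1667
Bₛ = (B − 1)/(n − 1) = (4.1667 − 1)/(5 − 1) = 3.1667/4 = 0.7917

0.79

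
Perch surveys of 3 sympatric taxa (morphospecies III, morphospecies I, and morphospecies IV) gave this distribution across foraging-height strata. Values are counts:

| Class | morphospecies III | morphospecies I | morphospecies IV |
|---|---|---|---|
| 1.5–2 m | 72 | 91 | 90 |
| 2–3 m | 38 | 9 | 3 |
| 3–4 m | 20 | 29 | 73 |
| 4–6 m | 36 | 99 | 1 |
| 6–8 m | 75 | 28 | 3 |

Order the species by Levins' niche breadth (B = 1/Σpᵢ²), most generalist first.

Proportions for morphospecies III (n=241): 72/241=0.2988, 38/241=0.1577, 20/241=0.0830, 36/241=0.1494, 75/241=0.3112
Proportions for morphospecies I (n=256): 91/256=0.3555, 9/256=0.0352, 29/256=0.1133, 99/256=0.3867, 28/256=0.1094
Proportions for morphospecies IV (n=170): 90/170=0.5294, 3/170=0.0176, 73/170=0.4294, 1/170=0.0059, 3/170=0.0176
Σp_IIIᵢ² = 0.2988² + 0.1577² + 0.0830² + 0.1494² + 0.3112² = 0.089281 + 0.024869 + 0.006889 + 0.022320 + 0.096845 = 0.240204
B_III = 1 / 0.240204 = 4.1631
Σp_Iᵢ² = 0.3555² + 0.0352² + 0.1133² + 0.3867² + 0.1094² = 0.126380 + 0.001239 + 0.012837 + 0.149537 + 0.011968 = 0.301961
B_I = 1 / 0.301961 = 3.3117
Σp_IVᵢ² = 0.5294² + 0.0176² + 0.4294² + 0.0059² + 0.0176² = 0.280264 + 0.000310 + 0.184384 + 0.000035 + 0.000310 = 0.465303
B_IV = 1 / 0.465303 = 2.1491
Ranking by B (broadest → narrowest): morphospecies III (4.16) > morphospecies I (3.31) > morphospecies IV (2.15)

morphospecies III > morphospecies I > morphospecies IV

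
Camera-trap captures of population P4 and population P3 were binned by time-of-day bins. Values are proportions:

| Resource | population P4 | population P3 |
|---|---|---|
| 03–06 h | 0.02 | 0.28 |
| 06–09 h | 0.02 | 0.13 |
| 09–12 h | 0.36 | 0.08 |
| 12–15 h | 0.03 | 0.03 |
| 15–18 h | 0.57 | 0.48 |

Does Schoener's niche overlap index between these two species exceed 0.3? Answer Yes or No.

Σ|p₁ᵢ − p₂ᵢ| = 0.26 + 0.11 + 0.28 + 0.00 + 0.09 = 0.74
D = 1 − ½ × 0.74 = 1 − 0.370 = 0.6300
D = 0.6300 > 0.3 → Yes.

Yes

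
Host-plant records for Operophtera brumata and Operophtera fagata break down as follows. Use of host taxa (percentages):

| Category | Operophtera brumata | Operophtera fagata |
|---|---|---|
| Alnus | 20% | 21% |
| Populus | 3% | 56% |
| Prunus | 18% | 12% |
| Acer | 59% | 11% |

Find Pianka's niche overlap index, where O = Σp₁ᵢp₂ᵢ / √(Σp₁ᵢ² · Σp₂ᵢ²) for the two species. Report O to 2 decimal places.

0.36

Convert percentages to proportions (divide by 100).
Σ p₁ᵢp₂ᵢ = 0.0420 + 0.0168 + 0.0216 + 0.0649 = 0.1453
Σp_1ᵢ² = 0.20² + 0.03² + 0.18² + 0.59² = 0.0400 + 0.0009 + 0.0324 + 0.3481 = 0.4214
Σp_2ᵢ² = 0.21² + 0.56² + 0.12² + 0.11² = 0.0441 + 0.3136 + 0.0144 + 0.0121 = 0.3842
O = 0.1453 / √(0.4214 × 0.3842) = 0.1453 / 0.40237 = 0.3611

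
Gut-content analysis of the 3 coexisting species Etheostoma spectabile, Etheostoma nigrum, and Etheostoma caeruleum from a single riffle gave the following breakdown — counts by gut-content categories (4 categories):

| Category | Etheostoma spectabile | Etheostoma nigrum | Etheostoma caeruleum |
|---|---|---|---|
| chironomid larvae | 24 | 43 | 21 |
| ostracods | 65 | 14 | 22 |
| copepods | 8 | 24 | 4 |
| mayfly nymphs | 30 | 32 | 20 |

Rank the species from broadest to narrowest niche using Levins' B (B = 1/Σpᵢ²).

Etheostoma nigrum > Etheostoma caeruleum > Etheostoma spectabile

Proportions for Etheostoma spectabile (n=127): 24/127=0.1890, 65/127=0.5118, 8/127=0.0630, 30/127=0.2362
Proportions for Etheostoma nigrum (n=113): 43/113=0.3805, 14/113=0.1239, 24/113=0.2124, 32/113=0.2832
Proportions for Etheostoma caeruleum (n=67): 21/67=0.3134, 22/67=0.3284, 4/67=0.0597, 20/67=0.2985
Σp_specᵢ² = 0.1890² + 0.5118² + 0.0630² + 0.2362² = 0.035721 + 0.261939 + 0.003969 + 0.055790 = 0.357419
B_spec = 1 / 0.357419 = 2.7978
Σp_nigrᵢ² = 0.3805² + 0.1239² + 0.2124² + 0.2832² = 0.144780 + 0.015351 + 0.045114 + 0.080202 = 0.285447
B_nigr = 1 / 0.285447 = 3.5033
Σp_caerᵢ² = 0.3134² + 0.3284² + 0.0597² + 0.2985² = 0.098220 + 0.107847 + 0.003564 + 0.089102 = 0.298733
B_caer = 1 / 0.298733 = 3.3475
Ranking by B (broadest → narrowest): Etheostoma nigrum (3.50) > Etheostoma caeruleum (3.35) > Etheostoma spectabile (2.80)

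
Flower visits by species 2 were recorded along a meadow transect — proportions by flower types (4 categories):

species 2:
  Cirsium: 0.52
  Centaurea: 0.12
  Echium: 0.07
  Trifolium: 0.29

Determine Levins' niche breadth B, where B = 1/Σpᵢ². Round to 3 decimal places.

2.675

Σpᵢ² = 0.52² + 0.12² + 0.07² + 0.29² = 0.2704 + 0.0144 + 0.0049 + 0.0841 = 0.3738
B = 1 / 0.3738 = 2.67523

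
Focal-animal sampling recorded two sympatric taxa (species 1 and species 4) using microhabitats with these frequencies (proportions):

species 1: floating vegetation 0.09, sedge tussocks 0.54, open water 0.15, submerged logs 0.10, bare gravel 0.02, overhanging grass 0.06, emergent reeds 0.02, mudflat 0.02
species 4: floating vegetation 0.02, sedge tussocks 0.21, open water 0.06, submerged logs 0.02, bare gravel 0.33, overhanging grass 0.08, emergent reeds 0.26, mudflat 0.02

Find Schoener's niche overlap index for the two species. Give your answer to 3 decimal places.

0.430

Σ|p₁ᵢ − p₂ᵢ| = 0.07 + 0.33 + 0.09 + 0.08 + 0.31 + 0.02 + 0.24 + 0.00 = 1.14
D = 1 − ½ × 1.14 = 1 − 0.570 = 0.43000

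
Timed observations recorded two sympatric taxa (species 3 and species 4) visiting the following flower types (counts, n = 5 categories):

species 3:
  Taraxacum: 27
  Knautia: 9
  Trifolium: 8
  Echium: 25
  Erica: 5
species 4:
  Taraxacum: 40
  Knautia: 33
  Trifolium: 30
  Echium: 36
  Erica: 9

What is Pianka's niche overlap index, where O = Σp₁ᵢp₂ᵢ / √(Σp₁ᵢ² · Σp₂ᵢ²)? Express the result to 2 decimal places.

Proportions for species 3 (n=74): 27/74=0.3649, 9/74=0.1216, 8/74=0.1081, 25/74=0.3378, 5/74=0.0676
Proportions for species 4 (n=148): 40/148=0.2703, 33/148=0.2230, 30/148=0.2027, 36/148=0.2432, 9/148=0.0608
Σ p₁ᵢp₂ᵢ = 0.098632 + 0.027117 + 0.021912 + 0.082153 + 0.004110 = 0.233924
Σp_1ᵢ² = 0.3649² + 0.1216² + 0.1081² + 0.3378² + 0.0676² = 0.133152 + 0.014787 + 0.011686 + 0.114109 + 0.004570 = 0.278304
Σp_2ᵢ² = 0.2703² + 0.2230² + 0.2027² + 0.2432² + 0.0608² = 0.073062 + 0.049729 + 0.041087 + 0.059146 + 0.003697 = 0.226721
O = 0.233924 / √(0.278304 × 0.226721) = 0.233924 / 0.2511919 = 0.9313

0.93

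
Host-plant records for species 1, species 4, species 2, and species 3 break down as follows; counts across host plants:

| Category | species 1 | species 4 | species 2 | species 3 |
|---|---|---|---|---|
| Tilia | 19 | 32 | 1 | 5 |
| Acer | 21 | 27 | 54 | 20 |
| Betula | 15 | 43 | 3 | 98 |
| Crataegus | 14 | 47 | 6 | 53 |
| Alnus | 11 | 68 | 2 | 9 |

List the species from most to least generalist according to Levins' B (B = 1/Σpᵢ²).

Proportions for species 1 (n=80): 19/80=0.2375, 21/80=0.2625, 15/80=0.1875, 14/80=0.1750, 11/80=0.1375
Proportions for species 4 (n=217): 32/217=0.1475, 27/217=0.1244, 43/217=0.1982, 47/217=0.2166, 68/217=0.3134
Proportions for species 2 (n=66): 1/66=0.0152, 54/66=0.8182, 3/66=0.0455, 6/66=0.0909, 2/66=0.0303
Proportions for species 3 (n=185): 5/185=0.0270, 20/185=0.1081, 98/185=0.5297, 53/185=0.2865, 9/185=0.0486
Σp_1ᵢ² = 0.2375² + 0.2625² + 0.1875² + 0.1750² + 0.1375² = 0.056406 + 0.068906 + 0.035156 + 0.030625 + 0.018906 = 0.209999
B_1 = 1 / 0.209999 = 4.7619
Σp_4ᵢ² = 0.1475² + 0.1244² + 0.1982² + 0.2166² + 0.3134² = 0.021756 + 0.015475 + 0.039283 + 0.046916 + 0.098220 = 0.221650
B_4 = 1 / 0.221650 = 4.5116
Σp_2ᵢ² = 0.0152² + 0.8182² + 0.0455² + 0.0909² + 0.0303² = 0.000231 + 0.669451 + 0.002070 + 0.008263 + 0.000918 = 0.680933
B_2 = 1 / 0.680933 = 1.4686
Σp_3ᵢ² = 0.0270² + 0.1081² + 0.5297² + 0.2865² + 0.0486² = 0.000729 + 0.011686 + 0.280582 + 0.082082 + 0.002362 = 0.377441
B_3 = 1 / 0.377441 = 2.6494
Ranking by B (broadest → narrowest): species 1 (4.76) > species 4 (4.51) > species 3 (2.65) > species 2 (1.47)

species 1 > species 4 > species 3 > species 2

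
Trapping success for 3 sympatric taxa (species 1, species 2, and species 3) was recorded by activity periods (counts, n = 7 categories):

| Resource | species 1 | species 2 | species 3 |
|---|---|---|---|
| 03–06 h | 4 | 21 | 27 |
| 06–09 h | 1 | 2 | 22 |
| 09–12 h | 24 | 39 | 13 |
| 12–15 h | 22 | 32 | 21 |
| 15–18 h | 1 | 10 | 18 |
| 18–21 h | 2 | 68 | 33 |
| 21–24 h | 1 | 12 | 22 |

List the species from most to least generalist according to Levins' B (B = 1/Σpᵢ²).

species 3 > species 2 > species 1

Proportions for species 1 (n=55): 4/55=0.0727, 1/55=0.0182, 24/55=0.4364, 22/55=0.4000, 1/55=0.0182, 2/55=0.0364, 1/55=0.0182
Proportions for species 2 (n=184): 21/184=0.1141, 2/184=0.0109, 39/184=0.2120, 32/184=0.1739, 10/184=0.0543, 68/184=0.3696, 12/184=0.0652
Proportions for species 3 (n=156): 27/156=0.1731, 22/156=0.1410, 13/156=0.0833, 21/156=0.1346, 18/156=0.1154, 33/156=0.2115, 22/156=0.1410
Σp_1ᵢ² = 0.0727² + 0.0182² + 0.4364² + 0.4000² + 0.0182² + 0.0364² + 0.0182² = 0.005285 + 0.000331 + 0.190445 + 0.160000 + 0.000331 + 0.001325 + 0.000331 = 0.358048
B_1 = 1 / 0.358048 = 2.7929
Σp_2ᵢ² = 0.1141² + 0.0109² + 0.2120² + 0.1739² + 0.0543² + 0.3696² + 0.0652² = 0.013019 + 0.000119 + 0.044944 + 0.030241 + 0.002948 + 0.136604 + 0.004251 = 0.232126
B_2 = 1 / 0.232126 = 4.3080
Σp_3ᵢ² = 0.1731² + 0.1410² + 0.0833² + 0.1346² + 0.1154² + 0.2115² + 0.1410² = 0.029964 + 0.019881 + 0.006939 + 0.018117 + 0.013317 + 0.044732 + 0.019881 = 0.152831
B_3 = 1 / 0.152831 = 6.5432
Ranking by B (broadest → narrowest): species 3 (6.54) > species 2 (4.31) > species 1 (2.79)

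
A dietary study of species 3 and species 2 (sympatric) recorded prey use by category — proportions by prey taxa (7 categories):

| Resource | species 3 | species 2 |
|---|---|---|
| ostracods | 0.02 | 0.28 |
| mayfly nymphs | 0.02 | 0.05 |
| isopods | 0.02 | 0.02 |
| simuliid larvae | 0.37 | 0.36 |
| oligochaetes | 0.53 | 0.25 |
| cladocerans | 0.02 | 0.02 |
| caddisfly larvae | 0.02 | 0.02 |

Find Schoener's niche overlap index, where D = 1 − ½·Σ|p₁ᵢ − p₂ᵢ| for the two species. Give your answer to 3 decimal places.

0.710

Σ|p₁ᵢ − p₂ᵢ| = 0.26 + 0.03 + 0.00 + 0.01 + 0.28 + 0.00 + 0.00 = 0.58
D = 1 − ½ × 0.58 = 1 − 0.290 = 0.71000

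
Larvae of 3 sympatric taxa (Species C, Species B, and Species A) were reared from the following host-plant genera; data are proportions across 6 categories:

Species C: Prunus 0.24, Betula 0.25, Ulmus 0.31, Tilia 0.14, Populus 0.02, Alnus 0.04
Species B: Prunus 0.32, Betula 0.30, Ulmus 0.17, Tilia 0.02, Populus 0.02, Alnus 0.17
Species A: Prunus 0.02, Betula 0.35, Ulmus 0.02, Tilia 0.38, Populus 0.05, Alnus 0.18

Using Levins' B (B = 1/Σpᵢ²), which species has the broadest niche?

Σp_Cᵢ² = 0.24² + 0.25² + 0.31² + 0.14² + 0.02² + 0.04² = 0.0576 + 0.0625 + 0.0961 + 0.0196 + 0.0004 + 0.0016 = 0.2378
B_C = 1 / 0.2378 = 4.2052
Σp_Bᵢ² = 0.32² + 0.30² + 0.17² + 0.02² + 0.02² + 0.17² = 0.1024 + 0.0900 + 0.0289 + 0.0004 + 0.0004 + 0.0289 = 0.2510
B_B = 1 / 0.2510 = 3.9841
Σp_Aᵢ² = 0.02² + 0.35² + 0.02² + 0.38² + 0.05² + 0.18² = 0.0004 + 0.1225 + 0.0004 + 0.1444 + 0.0025 + 0.0324 = 0.3026
B_A = 1 / 0.3026 = 3.3047
Highest B → broadest niche (most generalist): Species C (B = 4.21).

Species C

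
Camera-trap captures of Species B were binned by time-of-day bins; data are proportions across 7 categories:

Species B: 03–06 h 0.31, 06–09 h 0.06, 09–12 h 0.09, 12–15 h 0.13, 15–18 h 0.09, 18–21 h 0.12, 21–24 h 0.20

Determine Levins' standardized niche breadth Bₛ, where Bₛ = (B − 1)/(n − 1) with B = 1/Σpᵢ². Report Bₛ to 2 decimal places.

0.72

Σpᵢ² = 0.31² + 0.06² + 0.09² + 0.13² + 0.09² + 0.12² + 0.20² = 0.0961 + 0.0036 + 0.0081 + 0.0169 + 0.0081 + 0.0144 + 0.0400 = 0.1872
B = 1 / 0.1872 = 5.3419
Bₛ = (B − 1)/(n − 1) = (5.3419 − 1)/(7 − 1) = 4.3419/6 = 0.7237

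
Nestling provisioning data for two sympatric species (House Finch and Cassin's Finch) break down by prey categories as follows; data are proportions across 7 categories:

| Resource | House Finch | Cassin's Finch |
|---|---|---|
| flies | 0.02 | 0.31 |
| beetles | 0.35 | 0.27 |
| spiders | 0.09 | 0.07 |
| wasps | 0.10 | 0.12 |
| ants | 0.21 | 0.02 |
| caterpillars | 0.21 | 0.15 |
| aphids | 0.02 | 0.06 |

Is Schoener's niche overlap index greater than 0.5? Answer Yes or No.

Yes

Σ|p₁ᵢ − p₂ᵢ| = 0.29 + 0.08 + 0.02 + 0.02 + 0.19 + 0.06 + 0.04 = 0.70
D = 1 − ½ × 0.70 = 1 − 0.350 = 0.6500
D = 0.6500 > 0.5 → Yes.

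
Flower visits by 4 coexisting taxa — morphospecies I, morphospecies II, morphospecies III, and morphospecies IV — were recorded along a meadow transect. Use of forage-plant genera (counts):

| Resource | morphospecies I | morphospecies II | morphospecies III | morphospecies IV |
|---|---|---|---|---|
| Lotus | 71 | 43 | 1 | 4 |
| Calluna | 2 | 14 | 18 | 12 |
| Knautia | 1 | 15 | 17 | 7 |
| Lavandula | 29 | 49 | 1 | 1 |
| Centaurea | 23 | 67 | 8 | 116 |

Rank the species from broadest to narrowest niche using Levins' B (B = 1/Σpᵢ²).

morphospecies II > morphospecies III > morphospecies I > morphospecies IV

Proportions for morphospecies I (n=126): 71/126=0.5635, 2/126=0.0159, 1/126=0.0079, 29/126=0.2302, 23/126=0.1825
Proportions for morphospecies II (n=188): 43/188=0.2287, 14/188=0.0745, 15/188=0.0798, 49/188=0.2606, 67/188=0.3564
Proportions for morphospecies III (n=45): 1/45=0.0222, 18/45=0.4000, 17/45=0.3778, 1/45=0.0222, 8/45=0.1778
Proportions for morphospecies IV (n=140): 4/140=0.0286, 12/140=0.0857, 7/140=0.0500, 1/140=0.0071, 116/140=0.8286
Σp_Iᵢ² = 0.5635² + 0.0159² + 0.0079² + 0.2302² + 0.1825² = 0.317532 + 0.000253 + 0.000062 + 0.052992 + 0.033306 = 0.404145
B_I = 1 / 0.404145 = 2.4744
Σp_IIᵢ² = 0.2287² + 0.0745² + 0.0798² + 0.2606² + 0.3564² = 0.052304 + 0.005550 + 0.006368 + 0.067912 + 0.127021 = 0.259155
B_II = 1 / 0.259155 = 3.8587
Σp_IIIᵢ² = 0.0222² + 0.4000² + 0.3778² + 0.0222² + 0.1778² = 0.000493 + 0.160000 + 0.142733 + 0.000493 + 0.031613 = 0.335332
B_III = 1 / 0.335332 = 2.9821
Σp_IVᵢ² = 0.0286² + 0.0857² + 0.0500² + 0.0071² + 0.8286² = 0.000818 + 0.007344 + 0.002500 + 0.000050 + 0.686578 = 0.697290
B_IV = 1 / 0.697290 = 1.4341
Ranking by B (broadest → narrowest): morphospecies II (3.86) > morphospecies III (2.98) > morphospecies I (2.47) > morphospecies IV (1.43)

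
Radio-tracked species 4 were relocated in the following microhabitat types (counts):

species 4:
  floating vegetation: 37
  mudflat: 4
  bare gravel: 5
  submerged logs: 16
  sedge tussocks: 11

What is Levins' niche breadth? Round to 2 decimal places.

2.98

Proportions for species 4 (n=73): 37/73=0.5068, 4/73=0.0548, 5/73=0.0685, 16/73=0.2192, 11/73=0.1507
Σpᵢ² = 0.5068² + 0.0548² + 0.0685² + 0.2192² + 0.1507² = 0.256846 + 0.003003 + 0.004692 + 0.048049 + 0.022710 = 0.335300
B = 1 / 0.335300 = 2.9824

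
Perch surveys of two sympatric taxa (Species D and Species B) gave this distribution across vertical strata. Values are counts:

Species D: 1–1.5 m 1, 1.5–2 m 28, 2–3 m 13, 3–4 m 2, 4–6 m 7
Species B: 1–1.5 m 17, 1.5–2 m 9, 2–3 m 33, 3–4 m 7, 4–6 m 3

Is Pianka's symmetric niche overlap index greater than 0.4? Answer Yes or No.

Proportions for Species D (n=51): 1/51=0.0196, 28/51=0.5490, 13/51=0.2549, 2/51=0.0392, 7/51=0.1373
Proportions for Species B (n=69): 17/69=0.2464, 9/69=0.1304, 33/69=0.4783, 7/69=0.1014, 3/69=0.0435
Σ p₁ᵢp₂ᵢ = 0.004829 + 0.071590 + 0.121919 + 0.003975 + 0.005973 = 0.208286
Σp_1ᵢ² = 0.0196² + 0.5490² + 0.2549² + 0.0392² + 0.1373² = 0.000384 + 0.301401 + 0.064974 + 0.001537 + 0.018851 = 0.387147
Σp_2ᵢ² = 0.2464² + 0.1304² + 0.4783² + 0.1014² + 0.0435² = 0.060713 + 0.017004 + 0.228771 + 0.010282 + 0.001892 = 0.318662
O = 0.208286 / √(0.387147 × 0.318662) = 0.208286 / 0.3512393 = 0.5930
O = 0.5930 > 0.4 → Yes.

Yes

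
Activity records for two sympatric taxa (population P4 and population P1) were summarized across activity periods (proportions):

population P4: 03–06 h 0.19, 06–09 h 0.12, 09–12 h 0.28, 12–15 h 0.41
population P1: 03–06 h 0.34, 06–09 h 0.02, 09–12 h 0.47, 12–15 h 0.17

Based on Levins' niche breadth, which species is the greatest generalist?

Σp_P4ᵢ² = 0.19² + 0.12² + 0.28² + 0.41² = 0.0361 + 0.0144 + 0.0784 + 0.1681 = 0.2970
B_P4 = 1 / 0.2970 = 3.3670
Σp_P1ᵢ² = 0.34² + 0.02² + 0.47² + 0.17² = 0.1156 + 0.0004 + 0.2209 + 0.0289 = 0.3658
B_P1 = 1 / 0.3658 = 2.7337
Highest B → broadest niche (most generalist): population P4 (B = 3.37).

population P4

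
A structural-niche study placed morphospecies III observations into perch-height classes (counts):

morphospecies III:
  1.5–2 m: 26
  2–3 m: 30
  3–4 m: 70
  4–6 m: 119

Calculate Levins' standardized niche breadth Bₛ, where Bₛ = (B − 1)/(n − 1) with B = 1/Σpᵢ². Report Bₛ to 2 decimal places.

0.64

Proportions for morphospecies III (n=245): 26/245=0.1061, 30/245=0.1224, 70/245=0.2857, 119/245=0.4857
Σpᵢ² = 0.1061² + 0.1224² + 0.2857² + 0.4857² = 0.011257 + 0.014982 + 0.081624 + 0.235904 = 0.343767
B = 1 / 0.343767 = 2.9089
Bₛ = (B − 1)/(n − 1) = (2.9089 − 1)/(4 − 1) = 1.9089/3 = 0.6363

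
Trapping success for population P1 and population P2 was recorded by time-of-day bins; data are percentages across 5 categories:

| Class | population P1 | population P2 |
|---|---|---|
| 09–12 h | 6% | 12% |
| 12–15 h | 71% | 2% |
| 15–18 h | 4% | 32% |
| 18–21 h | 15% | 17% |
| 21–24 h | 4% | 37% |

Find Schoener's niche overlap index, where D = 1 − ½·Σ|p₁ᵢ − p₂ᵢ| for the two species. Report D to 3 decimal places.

Convert percentages to proportions (divide by 100).
Σ|p₁ᵢ − p₂ᵢ| = 0.06 + 0.69 + 0.28 + 0.02 + 0.33 = 1.38
D = 1 − ½ × 1.38 = 1 − 0.690 = 0.31000

0.310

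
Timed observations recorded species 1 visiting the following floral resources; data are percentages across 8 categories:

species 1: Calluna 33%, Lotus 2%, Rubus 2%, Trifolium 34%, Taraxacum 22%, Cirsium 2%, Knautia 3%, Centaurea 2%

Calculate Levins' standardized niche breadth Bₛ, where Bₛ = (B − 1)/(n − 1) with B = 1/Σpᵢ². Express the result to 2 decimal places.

Convert percentages to proportions (divide by 100).
Σpᵢ² = 0.33² + 0.02² + 0.02² + 0.34² + 0.22² + 0.02² + 0.03² + 0.02² = 0.1089 + 0.0004 + 0.0004 + 0.1156 + 0.0484 + 0.0004 + 0.0009 + 0.0004 = 0.2754
B = 1 / 0.2754 = 3.6311
Bₛ = (B − 1)/(n − 1) = (3.6311 − 1)/(8 − 1) = 2.6311/7 = 0.3759

0.38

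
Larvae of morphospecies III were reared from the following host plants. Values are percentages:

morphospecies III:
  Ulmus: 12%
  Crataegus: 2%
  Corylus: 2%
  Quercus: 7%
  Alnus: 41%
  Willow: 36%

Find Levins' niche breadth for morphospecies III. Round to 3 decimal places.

3.147

Convert percentages to proportions (divide by 100).
Σpᵢ² = 0.12² + 0.02² + 0.02² + 0.07² + 0.41² + 0.36² = 0.0144 + 0.0004 + 0.0004 + 0.0049 + 0.1681 + 0.1296 = 0.3178
B = 1 / 0.3178 = 3.14663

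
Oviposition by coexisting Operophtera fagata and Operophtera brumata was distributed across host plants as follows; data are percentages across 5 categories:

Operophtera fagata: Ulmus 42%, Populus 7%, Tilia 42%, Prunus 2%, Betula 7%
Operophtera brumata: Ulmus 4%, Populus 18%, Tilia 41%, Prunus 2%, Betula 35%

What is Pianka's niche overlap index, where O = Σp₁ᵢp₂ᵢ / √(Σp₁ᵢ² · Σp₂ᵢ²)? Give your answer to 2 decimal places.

Convert percentages to proportions (divide by 100).
Σ p₁ᵢp₂ᵢ = 0.0168 + 0.0126 + 0.1722 + 0.0004 + 0.0245 = 0.2265
Σp_1ᵢ² = 0.42² + 0.07² + 0.42² + 0.02² + 0.07² = 0.1764 + 0.0049 + 0.1764 + 0.0004 + 0.0049 = 0.3630
Σp_2ᵢ² = 0.04² + 0.18² + 0.41² + 0.02² + 0.35² = 0.0016 + 0.0324 + 0.1681 + 0.0004 + 0.1225 = 0.3250
O = 0.2265 / √(0.3630 × 0.3250) = 0.2265 / 0.34347 = 0.6594

0.66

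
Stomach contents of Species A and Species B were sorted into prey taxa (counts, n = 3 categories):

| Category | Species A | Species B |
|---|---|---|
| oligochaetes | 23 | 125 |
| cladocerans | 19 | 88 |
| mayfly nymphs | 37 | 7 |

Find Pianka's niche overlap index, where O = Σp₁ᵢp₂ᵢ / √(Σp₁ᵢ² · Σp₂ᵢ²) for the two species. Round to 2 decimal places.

Proportions for Species A (n=79): 23/79=0.2911, 19/79=0.2405, 37/79=0.4684
Proportions for Species B (n=220): 125/220=0.5682, 88/220=0.4000, 7/220=0.0318
Σ p₁ᵢp₂ᵢ = 0.165403 + 0.096200 + 0.014895 = 0.276498
Σp_1ᵢ² = 0.2911² + 0.2405² + 0.4684² = 0.084739 + 0.057840 + 0.219399 = 0.361978
Σp_2ᵢ² = 0.5682² + 0.4000² + 0.0318² = 0.322851 + 0.160000 + 0.001011 = 0.483862
O = 0.276498 / √(0.361978 × 0.483862) = 0.276498 / 0.4185062 = 0.6607

0.66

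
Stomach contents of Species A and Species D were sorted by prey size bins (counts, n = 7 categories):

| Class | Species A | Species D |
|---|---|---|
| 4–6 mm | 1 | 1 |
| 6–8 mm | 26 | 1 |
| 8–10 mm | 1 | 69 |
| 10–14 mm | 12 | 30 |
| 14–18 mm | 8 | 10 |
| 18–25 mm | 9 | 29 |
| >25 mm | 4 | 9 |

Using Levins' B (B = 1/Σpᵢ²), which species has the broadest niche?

Species A

Proportions for Species A (n=61): 1/61=0.0164, 26/61=0.4262, 1/61=0.0164, 12/61=0.1967, 8/61=0.1311, 9/61=0.1475, 4/61=0.0656
Proportions for Species D (n=149): 1/149=0.0067, 1/149=0.0067, 69/149=0.4631, 30/149=0.2013, 10/149=0.0671, 29/149=0.1946, 9/149=0.0604
Σp_Aᵢ² = 0.0164² + 0.4262² + 0.0164² + 0.1967² + 0.1311² + 0.1475² + 0.0656² = 0.000269 + 0.181646 + 0.000269 + 0.038691 + 0.017187 + 0.021756 + 0.004303 = 0.264121
B_A = 1 / 0.264121 = 3.7861
Σp_Dᵢ² = 0.0067² + 0.0067² + 0.4631² + 0.2013² + 0.0671² + 0.1946² + 0.0604² = 0.000045 + 0.000045 + 0.214462 + 0.040522 + 0.004502 + 0.037869 + 0.003648 = 0.301093
B_D = 1 / 0.301093 = 3.3212
Highest B → broadest niche (most generalist): Species A (B = 3.79).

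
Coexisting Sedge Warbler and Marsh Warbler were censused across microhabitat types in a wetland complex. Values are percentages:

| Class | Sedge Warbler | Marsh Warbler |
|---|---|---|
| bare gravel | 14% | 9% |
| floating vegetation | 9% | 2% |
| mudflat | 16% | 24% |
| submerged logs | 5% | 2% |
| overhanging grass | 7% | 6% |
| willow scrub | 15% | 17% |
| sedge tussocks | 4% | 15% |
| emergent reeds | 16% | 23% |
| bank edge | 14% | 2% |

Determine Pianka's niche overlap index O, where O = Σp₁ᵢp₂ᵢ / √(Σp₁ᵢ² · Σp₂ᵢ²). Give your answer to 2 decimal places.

0.86

Convert percentages to proportions (divide by 100).
Σ p₁ᵢp₂ᵢ = 0.0126 + 0.0018 + 0.0384 + 0.0010 + 0.0042 + 0.0255 + 0.0060 + 0.0368 + 0.0028 = 0.1291
Σp_1ᵢ² = 0.14² + 0.09² + 0.16² + 0.05² + 0.07² + 0.15² + 0.04² + 0.16² + 0.14² = 0.0196 + 0.0081 + 0.0256 + 0.0025 + 0.0049 + 0.0225 + 0.0016 + 0.0256 + 0.0196 = 0.1300
Σp_2ᵢ² = 0.09² + 0.02² + 0.24² + 0.02² + 0.06² + 0.17² + 0.15² + 0.23² + 0.02² = 0.0081 + 0.0004 + 0.0576 + 0.0004 + 0.0036 + 0.0289 + 0.0225 + 0.0529 + 0.0004 = 0.1748
O = 0.1291 / √(0.1300 × 0.1748) = 0.1291 / 0.15074 = 0.8564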